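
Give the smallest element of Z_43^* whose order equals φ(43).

3

φ(43) = 43 − 1 = 42 = 2 · 3 · 7.
g is a primitive root iff g^(42/q) ≢ 1 (mod 43) for each prime q ∈ {2, 3, 7}.
g = 2: 2^21 ≡ 42; 2^14 ≡ 1 — hits 1, so not a primitive root.
g = 3: 3^21 ≡ 42; 3^14 ≡ 36; 3^6 ≡ 41 — none is 1, so 3 is a primitive root.
So 3 is the smallest generator of (Z/43Z)^×.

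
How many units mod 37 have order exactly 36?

12

φ(37) = 37 − 1 = 36 = 2^2 · 3^2.
(Z/37Z)^× is cyclic (|G| = 36); a cyclic group of order m has exactly φ(d) elements of each order d | m, and none otherwise.
36 = 2^2 · 3^2 divides 36, and φ(36) = 12.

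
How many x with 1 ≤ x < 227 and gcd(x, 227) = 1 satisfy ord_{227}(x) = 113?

112

φ(227) = 227 − 1 = 226 = 2 · 113.
(Z/227Z)^× is cyclic (|G| = 226); a cyclic group of order m has exactly φ(d) elements of each order d | m, and none otherwise.
113 | 226, and φ(113) = 113 − 1 = 112.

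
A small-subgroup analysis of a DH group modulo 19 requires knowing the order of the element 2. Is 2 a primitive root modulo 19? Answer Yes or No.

Yes

φ(19) = 19 − 1 = 18 = 2 · 3^2.
2 is a primitive root mod 19 iff 2^(φ(19)/q) ≢ 1 for every prime q | φ(19), i.e. q ∈ {2, 3}.
2^9 ≡ 18 (mod 19)  [q = 2: ≢ 1 ✓]
2^6 ≡ 7 (mod 19)  [q = 3: ≢ 1 ✓]
All checks pass, so 2 has order 18 and is a primitive root modulo 19.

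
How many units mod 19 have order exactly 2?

1

φ(19) = 19 − 1 = 18 = 2 · 3^2.
In a cyclic group of order 18, there are φ(d) elements of order d for each divisor d of 18, and zero for non-divisors.
2 | 18, and φ(2) = 2 − 1 = 1.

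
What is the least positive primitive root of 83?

φ(83) = 83 − 1 = 82 = 2 · 41.
Test candidates g = 2, 3, … against the prime factors q ∈ {2, 41} of φ(83): g is a generator iff g^(82/q) ≢ 1 for every such q.
g = 2: 2^41 ≡ 82; 2^2 ≡ 4 — none is 1, so 2 is a primitive root.
Hence the least primitive root of 83 is 2.

2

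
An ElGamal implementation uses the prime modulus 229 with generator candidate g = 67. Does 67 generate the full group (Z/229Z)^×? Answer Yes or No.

Yes

φ(229) = 229 − 1 = 228 = 2^2 · 3 · 19.
An element g generates (Z/229Z)^× iff g^(228/q) ≢ 1 (mod 229) for each prime q ∈ {2, 3, 19}.
67^114 ≡ 228 (mod 229)  [q = 2: ≢ 1 ✓]
67^76 ≡ 134 (mod 229)  [q = 3: ≢ 1 ✓]
67^12 ≡ 44 (mod 229)  [q = 19: ≢ 1 ✓]
Every test exponent gives a nontrivial residue, hence 67 generates the full group.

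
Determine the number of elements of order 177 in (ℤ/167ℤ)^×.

0

φ(167) = 167 − 1 = 166 = 2 · 83.
In a cyclic group of order 166, there are φ(d) elements of order d for each divisor d of 166, and zero for non-divisors.
Here 166 is not a multiple of 177, so there are no elements of order 177.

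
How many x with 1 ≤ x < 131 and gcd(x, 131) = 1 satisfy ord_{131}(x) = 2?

φ(131) = 131 − 1 = 130 = 2 · 5 · 13.
Since (Z/131Z)^× is cyclic of order 130, the number of elements of order d is φ(d) when d | 130 and 0 otherwise.
2 | 130, and φ(2) = 2 − 1 = 1.

1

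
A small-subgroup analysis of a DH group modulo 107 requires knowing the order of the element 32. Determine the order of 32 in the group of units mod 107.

106

The order of 32 must divide φ(107) = 107 − 1 = 106 = 2 · 53.
Divisors of 106: 1, 2, 53, 106.
Evaluate successive powers at the divisors of 106:
32^1 ≡ 32 (mod 107)
32^2 ≡ 61 (mod 107)
32^53 ≡ 106 (mod 107)
32^106 ≡ 1 (mod 107) ✓
The smallest such exponent is 106, so the order of 32 is 106.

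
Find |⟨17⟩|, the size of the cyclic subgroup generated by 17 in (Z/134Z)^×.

33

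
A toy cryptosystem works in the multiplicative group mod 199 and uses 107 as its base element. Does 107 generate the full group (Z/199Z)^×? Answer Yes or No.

No

φ(199) = 199 − 1 = 198 = 2 · 3^2 · 11.
An element g generates (Z/199Z)^× iff g^(198/q) ≢ 1 (mod 199) for each prime q ∈ {2, 3, 11}.
107^99 ≡ 198 (mod 199)  [q = 2: ≢ 1 ✓]
107^66 ≡ 1 (mod 199)  [q = 3: ≡ 1 ✗]
107^18 ≡ 1 (mod 199)  [q = 11: ≡ 1 ✗]
Since 107^66 ≡ 1, the order of 107 divides 66 < 198, so 107 is not a primitive root.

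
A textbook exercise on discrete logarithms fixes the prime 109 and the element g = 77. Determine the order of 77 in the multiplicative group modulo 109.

36

ord(77) | φ(109) = 109 − 1 = 108 = 2^2 · 3^3.
Divisors of 108: 1, 2, 3, 4, 6, 9, 12, 18, 27, 36, 54, 108.
Evaluate successive powers at the divisors of 108:
77^1 ≡ 77
77^2 ≡ 43
77^3 ≡ 41
77^4 ≡ 105
77^6 ≡ 46
77^9 ≡ 33
77^12 ≡ 45
77^18 ≡ 108
77^27 ≡ 76
77^36 ≡ 1
Hence ord(77) = 36.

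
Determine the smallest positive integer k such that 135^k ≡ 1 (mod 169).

52

The order of 135 must divide φ(169) = φ(13^2) = 13·(13−1) = 156 = 2^2 · 3 · 13.
Divisors of 156: 1, 2, 3, 4, 6, 12, 13, 26, 39, 52, 78, 156.
Test each divisor d:
135^1 ≡ 135
135^2 ≡ 142
135^3 ≡ 73
135^4 ≡ 53
135^6 ≡ 90
135^12 ≡ 157
135^13 ≡ 70
135^26 ≡ 168
135^39 ≡ 99
135^52 ≡ 1
So ord_169(135) = 52.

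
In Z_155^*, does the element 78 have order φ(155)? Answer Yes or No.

155 = 5 · 31 is a product of two distinct odd primes, so (Z/155Z)^× ≅ (Z/5Z)^× × (Z/31Z)^× is not cyclic.
No primitive root modulo 155 exists; in particular 78 is not one.

No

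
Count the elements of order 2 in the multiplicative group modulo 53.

φ(53) = 53 − 1 = 52 = 2^2 · 13.
Since (Z/53Z)^× is cyclic of order 52, the number of elements of order d is φ(d) when d | 52 and 0 otherwise.
2 | 52, and φ(2) = 2 − 1 = 1.

1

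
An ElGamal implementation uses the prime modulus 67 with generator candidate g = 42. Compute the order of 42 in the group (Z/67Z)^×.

The order of 42 must divide φ(67) = 67 − 1 = 66 = 2 · 3 · 11.
Divisors of 66: 1, 2, 3, 6, 11, 22, 33, 66.
Compute 42^d (mod 67) for the divisors d until we hit 1:
42^1 ≡ 42
42^2 ≡ 22
42^3 ≡ 53
42^6 ≡ 62
42^11 ≡ 66
42^22 ≡ 1
Therefore the multiplicative order of 42 modulo 67 is 22.

22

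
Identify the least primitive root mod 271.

6

φ(271) = 271 − 1 = 270 = 2 · 3^3 · 5.
Test candidates g = 2, 3, … against the prime factors q ∈ {2, 3, 5} of φ(271): g is a generator iff g^(270/q) ≢ 1 for every such q.
g = 2: 2^135 ≡ 1 — hits 1, so not a primitive root.
g = 3: 3^135 ≡ 270; 3^90 ≡ 1 — hits 1, so not a primitive root.
g = 4: 4^135 ≡ 1 — hits 1, so not a primitive root.
g = 5: 5^135 ≡ 1 — hits 1, so not a primitive root.
g = 6: 6^135 ≡ 270; 6^90 ≡ 242; 6^54 ≡ 10 — none is 1, so 6 is a primitive root.
The smallest primitive root modulo 271 is 6.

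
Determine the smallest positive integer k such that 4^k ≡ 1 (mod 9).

Since 4 ∈ (Z/9Z)^×, its order divides φ(9) = φ(3^2) = 3·(3−1) = 6 = 2 · 3.
Divisors of 6: 1, 2, 3, 6.
Compute 4^d (mod 9) for the divisors d until we hit 1:
4^1 ≡ 4
4^2 ≡ 7
4^3 ≡ 1
Hence ord(4) = 3.

3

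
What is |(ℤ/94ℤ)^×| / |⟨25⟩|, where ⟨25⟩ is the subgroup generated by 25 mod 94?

2

Since 25 ∈ (Z/94Z)^×, its order divides φ(94) = φ(2)·φ(47) = 1·46 = 46 = 2 · 23.
Divisors of 46: 1, 2, 23, 46.
Evaluate successive powers at the divisors of 46:
25^1 ≡ 25 (mod 94)
25^2 ≡ 61 (mod 94)
25^23 ≡ 1 (mod 94) ✓
So ord_94(25) = 23, hence |⟨25⟩| = 23.
[(Z/94Z)^× : ⟨25⟩] = 46/23 = 2.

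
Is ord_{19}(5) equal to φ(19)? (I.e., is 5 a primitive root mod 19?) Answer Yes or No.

φ(19) = 19 − 1 = 18 = 2 · 3^2.
An element g generates (Z/19Z)^× iff g^(18/q) ≢ 1 (mod 19) for each prime q ∈ {2, 3}.
5^9 ≡ 1 (mod 19)  [q = 2: ≡ 1 ✗]
5^6 ≡ 7 (mod 19)  [q = 3: ≢ 1 ✓]
Since 5^9 ≡ 1, the order of 5 divides 9 < 18, so 5 is not a primitive root.

No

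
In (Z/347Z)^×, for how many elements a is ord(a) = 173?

172

φ(347) = 347 − 1 = 346 = 2 · 173.
In a cyclic group of order 346, there are φ(d) elements of order d for each divisor d of 346, and zero for non-divisors.
173 | 346, and φ(173) = 173 − 1 = 172.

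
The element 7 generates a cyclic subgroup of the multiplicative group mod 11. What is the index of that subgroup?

1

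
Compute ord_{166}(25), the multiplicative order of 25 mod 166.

41

The order of 25 must divide φ(166) = φ(2)·φ(83) = 1·82 = 82 = 2 · 41.
Divisors of 82: 1, 2, 41, 82.
Test each divisor d:
25^1 ≡ 25 (mod 166)
25^2 ≡ 127 (mod 166)
25^41 ≡ 1 (mod 166) ✓
Therefore the multiplicative order of 25 modulo 166 is 41.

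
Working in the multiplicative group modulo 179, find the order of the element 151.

Since 151 ∈ (Z/179Z)^×, its order divides φ(179) = 179 − 1 = 178 = 2 · 89.
Divisors of 178: 1, 2, 89, 178.
Compute 151^d (mod 179) for the divisors d until we hit 1:
151^1 ≡ 151 (mod 179)
151^2 ≡ 68 (mod 179)
151^89 ≡ 1 (mod 179) ✓
So ord_179(151) = 89.

89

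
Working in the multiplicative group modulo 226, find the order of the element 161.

16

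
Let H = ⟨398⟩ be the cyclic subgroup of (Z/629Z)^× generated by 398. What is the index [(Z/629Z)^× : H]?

The order of 398 must divide φ(629) = φ(17·37) = (17−1)·(37−1) = 16·36 = 576 = 2^6 · 3^2.
Divisors of 576: 1, 2, 3, 4, 6, 8, 9, 12, 16, 18, 24, 32, 36, 48, 64, 72, 96, 144, 192, 288, 576.
Evaluate successive powers at the divisors of 576:
398^1 ≡ 398 (mod 629)
398^2 ≡ 525 (mod 629)
398^3 ≡ 122 (mod 629)
398^4 ≡ 123 (mod 629)
398^6 ≡ 417 (mod 629)
398^8 ≡ 33 (mod 629)
398^9 ≡ 554 (mod 629)
398^12 ≡ 285 (mod 629)
398^16 ≡ 460 (mod 629)
398^18 ≡ 593 (mod 629)
398^24 ≡ 84 (mod 629)
398^32 ≡ 256 (mod 629)
398^36 ≡ 38 (mod 629)
398^48 ≡ 137 (mod 629)
398^64 ≡ 120 (mod 629)
398^72 ≡ 186 (mod 629)
398^96 ≡ 528 (mod 629)
398^144 ≡ 1 (mod 629) ✓
Thus |⟨398⟩| = ord(398) = 144.
The index is φ(629) / ord(398) = 576 / 144 = 4.

4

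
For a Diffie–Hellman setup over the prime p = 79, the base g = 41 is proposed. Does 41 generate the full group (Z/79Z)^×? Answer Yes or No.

φ(79) = 79 − 1 = 78 = 2 · 3 · 13.
An element g generates (Z/79Z)^× iff g^(78/q) ≢ 1 (mod 79) for each prime q ∈ {2, 3, 13}.
41^39 ≡ 78 (mod 79)  [q = 2: ≢ 1 ✓]
41^26 ≡ 1 (mod 79)  [q = 3: ≡ 1 ✗]
41^6 ≡ 62 (mod 79)  [q = 13: ≢ 1 ✓]
The check at q = 3 fails, so 41 generates a proper subgroup.

No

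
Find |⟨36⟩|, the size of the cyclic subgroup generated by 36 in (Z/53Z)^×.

By Lagrange's theorem, ord_53(36) divides φ(53) = 53 − 1 = 52 = 2^2 · 13.
Divisors of 52: 1, 2, 4, 13, 26, 52.
Test each divisor d:
36^1 ≡ 36 (mod 53)
36^2 ≡ 24 (mod 53)
36^4 ≡ 46 (mod 53)
36^13 ≡ 1 (mod 53) ✓
The smallest such exponent is 13, so the order of 36 is 13.

13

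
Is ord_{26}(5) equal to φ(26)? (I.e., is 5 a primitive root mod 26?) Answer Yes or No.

No

φ(26) = φ(2)·φ(13) = 1·12 = 12 = 2^2 · 3.
An element g generates (Z/26Z)^× iff g^(12/q) ≢ 1 (mod 26) for each prime q ∈ {2, 3}.
5^6 ≡ 25 (mod 26)  [q = 2: ≢ 1 ✓]
5^4 ≡ 1 (mod 26)  [q = 3: ≡ 1 ✗]
Since 5^4 ≡ 1, the order of 5 divides 4 < 12, so 5 is not a primitive root.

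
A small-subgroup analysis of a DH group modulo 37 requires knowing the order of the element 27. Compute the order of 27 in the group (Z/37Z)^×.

The order of 27 must divide φ(37) = 37 − 1 = 36 = 2^2 · 3^2.
Divisors of 36: 1, 2, 3, 4, 6, 9, 12, 18, 36.
Compute 27^d (mod 37) for the divisors d until we hit 1:
27^1 ≡ 27
27^2 ≡ 26
27^3 ≡ 36
27^4 ≡ 10
27^6 ≡ 1
So ord_37(27) = 6.

6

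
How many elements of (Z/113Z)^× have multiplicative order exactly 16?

φ(113) = 113 − 1 = 112 = 2^4 · 7.
In a cyclic group of order 112, there are φ(d) elements of order d for each divisor d of 112, and zero for non-divisors.
16 = 2^4 divides 112, and φ(16) = 8.

8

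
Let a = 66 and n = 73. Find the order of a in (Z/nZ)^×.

24

Since 66 ∈ (Z/73Z)^×, its order divides φ(73) = 73 − 1 = 72 = 2^3 · 3^2.
Divisors of 72: 1, 2, 3, 4, 6, 8, 9, 12, 18, 24, 36, 72.
Evaluate successive powers at the divisors of 72:
66^1 ≡ 66 (mod 73)
66^2 ≡ 49 (mod 73)
66^3 ≡ 22 (mod 73)
66^4 ≡ 65 (mod 73)
66^6 ≡ 46 (mod 73)
66^8 ≡ 64 (mod 73)
66^9 ≡ 63 (mod 73)
66^12 ≡ 72 (mod 73)
66^18 ≡ 27 (mod 73)
66^24 ≡ 1 (mod 73) ✓
So ord_73(66) = 24.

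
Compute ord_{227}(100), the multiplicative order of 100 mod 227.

ord(100) | φ(227) = 227 − 1 = 226 = 2 · 113.
Divisors of 226: 1, 2, 113, 226.
Compute 100^d (mod 227) for the divisors d until we hit 1:
100^1 ≡ 100 (mod 227)
100^2 ≡ 12 (mod 227)
100^113 ≡ 1 (mod 227) ✓
So ord_227(100) = 113.

113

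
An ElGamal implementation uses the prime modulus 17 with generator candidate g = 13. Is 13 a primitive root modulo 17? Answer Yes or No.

φ(17) = 17 − 1 = 16 = 2^4.
13 is a primitive root mod 17 iff 13^(φ(17)/q) ≢ 1 for every prime q | φ(17), i.e. q ∈ {2}.
13^8 ≡ 1 (mod 17)  [q = 2: ≡ 1 ✗]
The check at q = 2 fails, so 13 generates a proper subgroup.

No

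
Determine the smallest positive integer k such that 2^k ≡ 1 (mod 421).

420

Since 2 ∈ (Z/421Z)^×, its order divides φ(421) = 421 − 1 = 420 = 2^2 · 3 · 5 · 7.
Divisors of 420: 1, 2, 3, 4, 5, 6, 7, 10, 12, 14, 15, 20, 21, 28, 30, 35, 42, 60, 70, 84, 105, 140, 210, 420.
Check 2^d mod 421 for each divisor in increasing order:
2^1 ≡ 2 (mod 421)
2^2 ≡ 4 (mod 421)
2^3 ≡ 8 (mod 421)
2^4 ≡ 16 (mod 421)
2^5 ≡ 32 (mod 421)
2^6 ≡ 64 (mod 421)
2^7 ≡ 128 (mod 421)
2^10 ≡ 182 (mod 421)
2^12 ≡ 307 (mod 421)
2^14 ≡ 386 (mod 421)
2^15 ≡ 351 (mod 421)
2^20 ≡ 286 (mod 421)
2^21 ≡ 151 (mod 421)
2^28 ≡ 383 (mod 421)
2^30 ≡ 269 (mod 421)
2^35 ≡ 188 (mod 421)
2^42 ≡ 67 (mod 421)
2^60 ≡ 370 (mod 421)
2^70 ≡ 401 (mod 421)
2^84 ≡ 279 (mod 421)
2^105 ≡ 29 (mod 421)
2^140 ≡ 400 (mod 421)
2^210 ≡ 420 (mod 421)
2^420 ≡ 1 (mod 421) ✓
The smallest such exponent is 420, so the order of 2 is 420.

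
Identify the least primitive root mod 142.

7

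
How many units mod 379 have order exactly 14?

6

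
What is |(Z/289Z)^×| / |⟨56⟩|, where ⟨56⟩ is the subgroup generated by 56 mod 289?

1

ord(56) | φ(289) = φ(17^2) = 17·(17−1) = 272 = 2^4 · 17.
Divisors of 272: 1, 2, 4, 8, 16, 17, 34, 68, 136, 272.
Check 56^d mod 289 for each divisor in increasing order:
56^1 ≡ 56
56^2 ≡ 246
56^4 ≡ 115
56^8 ≡ 220
56^16 ≡ 137
56^17 ≡ 158
56^34 ≡ 110
56^68 ≡ 251
56^136 ≡ 288
56^272 ≡ 1
The order of 56 is 272, so the subgroup it generates has 272 elements.
[(Z/289Z)^× : ⟨56⟩] = 272/272 = 1.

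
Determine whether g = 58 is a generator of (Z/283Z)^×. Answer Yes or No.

φ(283) = 283 − 1 = 282 = 2 · 3 · 47.
An element g generates (Z/283Z)^× iff g^(282/q) ≢ 1 (mod 283) for each prime q ∈ {2, 3, 47}.
58^141 ≡ 282 (mod 283)  [q = 2: ≢ 1 ✓]
58^94 ≡ 1 (mod 283)  [q = 3: ≡ 1 ✗]
58^6 ≡ 60 (mod 283)  [q = 47: ≢ 1 ✓]
Since 58^94 ≡ 1, the order of 58 divides 94 < 282, so 58 is not a primitive root.

No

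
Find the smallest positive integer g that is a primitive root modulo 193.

5

φ(193) = 193 − 1 = 192 = 2^6 · 3.
Test candidates g = 2, 3, … against the prime factors q ∈ {2, 3} of φ(193): g is a generator iff g^(192/q) ≢ 1 for every such q.
g = 2: 2^96 ≡ 1 — hits 1, so not a primitive root.
g = 3: 3^96 ≡ 1 — hits 1, so not a primitive root.
g = 4: 4^96 ≡ 1 — hits 1, so not a primitive root.
g = 5: 5^96 ≡ 192; 5^64 ≡ 84 — none is 1, so 5 is a primitive root.
The smallest primitive root modulo 193 is 5.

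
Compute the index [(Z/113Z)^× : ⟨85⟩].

8

The order of 85 must divide φ(113) = 113 − 1 = 112 = 2^4 · 7.
Divisors of 112: 1, 2, 4, 7, 8, 14, 16, 28, 56, 112.
Evaluate successive powers at the divisors of 112:
85^1 ≡ 85 (mod 113)
85^2 ≡ 106 (mod 113)
85^4 ≡ 49 (mod 113)
85^7 ≡ 112 (mod 113)
85^8 ≡ 28 (mod 113)
85^14 ≡ 1 (mod 113) ✓
So ord_113(85) = 14, hence |⟨85⟩| = 14.
[(Z/113Z)^× : ⟨85⟩] = 112/14 = 8.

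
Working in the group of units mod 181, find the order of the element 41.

180

ord(41) | φ(181) = 181 − 1 = 180 = 2^2 · 3^2 · 5.
Divisors of 180: 1, 2, 3, 4, 5, 6, 9, 10, 12, 15, 18, 20, 30, 36, 45, 60, 90, 180.
Test each divisor d:
41^1 ≡ 41 (mod 181)
41^2 ≡ 52 (mod 181)
41^3 ≡ 141 (mod 181)
41^4 ≡ 170 (mod 181)
41^5 ≡ 92 (mod 181)
41^6 ≡ 152 (mod 181)
41^9 ≡ 74 (mod 181)
41^10 ≡ 138 (mod 181)
41^12 ≡ 117 (mod 181)
41^15 ≡ 26 (mod 181)
41^18 ≡ 46 (mod 181)
41^20 ≡ 39 (mod 181)
41^30 ≡ 133 (mod 181)
41^36 ≡ 125 (mod 181)
41^45 ≡ 19 (mod 181)
41^60 ≡ 132 (mod 181)
41^90 ≡ 180 (mod 181)
41^180 ≡ 1 (mod 181) ✓
The smallest such exponent is 180, so the order of 41 is 180.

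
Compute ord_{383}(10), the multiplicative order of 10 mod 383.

The order of 10 must divide φ(383) = 383 − 1 = 382 = 2 · 191.
Divisors of 382: 1, 2, 191, 382.
Test each divisor d:
10^1 ≡ 10 (mod 383)
10^2 ≡ 100 (mod 383)
10^191 ≡ 382 (mod 383)
10^382 ≡ 1 (mod 383) ✓
Hence ord(10) = 382.

382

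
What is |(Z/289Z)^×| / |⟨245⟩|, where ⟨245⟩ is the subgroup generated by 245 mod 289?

The order of 245 must divide φ(289) = φ(17^2) = 17·(17−1) = 272 = 2^4 · 17.
Divisors of 272: 1, 2, 4, 8, 16, 17, 34, 68, 136, 272.
Compute 245^d (mod 289) for the divisors d until we hit 1:
245^1 ≡ 245
245^2 ≡ 202
245^4 ≡ 55
245^8 ≡ 135
245^16 ≡ 18
245^17 ≡ 75
245^34 ≡ 134
245^68 ≡ 38
245^136 ≡ 288
245^272 ≡ 1
So ord_289(245) = 272, hence |⟨245⟩| = 272.
[(Z/289Z)^× : ⟨245⟩] = 272/272 = 1.

1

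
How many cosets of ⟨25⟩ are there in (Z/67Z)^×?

6

The order of 25 must divide φ(67) = 67 − 1 = 66 = 2 · 3 · 11.
Divisors of 66: 1, 2, 3, 6, 11, 22, 33, 66.
Test each divisor d:
25^1 ≡ 25 (mod 67)
25^2 ≡ 22 (mod 67)
25^3 ≡ 14 (mod 67)
25^6 ≡ 62 (mod 67)
25^11 ≡ 1 (mod 67) ✓
The order of 25 is 11, so the subgroup it generates has 11 elements.
The index is φ(67) / ord(25) = 66 / 11 = 6.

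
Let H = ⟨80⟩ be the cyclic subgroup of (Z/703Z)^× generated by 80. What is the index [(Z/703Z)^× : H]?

18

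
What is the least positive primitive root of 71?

7

φ(71) = 71 − 1 = 70 = 2 · 5 · 7.
Test candidates g = 2, 3, … against the prime factors q ∈ {2, 5, 7} of φ(71): g is a generator iff g^(70/q) ≢ 1 for every such q.
g = 2: 2^35 ≡ 1 — hits 1, so not a primitive root.
g = 3: 3^35 ≡ 1 — hits 1, so not a primitive root.
g = 4: 4^35 ≡ 1 — hits 1, so not a primitive root.
g = 5: 5^35 ≡ 1 — hits 1, so not a primitive root.
g = 6: 6^35 ≡ 1 — hits 1, so not a primitive root.
g = 7: 7^35 ≡ 70; 7^14 ≡ 54; 7^10 ≡ 45 — none is 1, so 7 is a primitive root.
The smallest primitive root modulo 71 is 7.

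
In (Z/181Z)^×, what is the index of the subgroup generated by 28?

1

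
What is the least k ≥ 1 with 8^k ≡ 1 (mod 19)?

6

ord(8) | φ(19) = 19 − 1 = 18 = 2 · 3^2.
Divisors of 18: 1, 2, 3, 6, 9, 18.
Compute 8^d (mod 19) for the divisors d until we hit 1:
8^1 ≡ 8 (mod 19)
8^2 ≡ 7 (mod 19)
8^3 ≡ 18 (mod 19)
8^6 ≡ 1 (mod 19) ✓
Therefore the multiplicative order of 8 modulo 19 is 6.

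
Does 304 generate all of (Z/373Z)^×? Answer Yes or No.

No

φ(373) = 373 − 1 = 372 = 2^2 · 3 · 31.
An element g generates (Z/373Z)^× iff g^(372/q) ≢ 1 (mod 373) for each prime q ∈ {2, 3, 31}.
304^186 ≡ 372 (mod 373)  [q = 2: ≢ 1 ✓]
304^124 ≡ 284 (mod 373)  [q = 3: ≢ 1 ✓]
304^12 ≡ 1 (mod 373)  [q = 31: ≡ 1 ✗]
304^12 ≡ 1 shows ord(304) | 12, strictly less than φ(373); not a primitive root.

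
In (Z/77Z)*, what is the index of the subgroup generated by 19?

2

By Lagrange's theorem, ord_77(19) divides φ(77) = φ(7·11) = (7−1)·(11−1) = 6·10 = 60 = 2^2 · 3 · 5.
Divisors of 60: 1, 2, 3, 4, 5, 6, 10, 12, 15, 20, 30, 60.
Evaluate successive powers at the divisors of 60:
19^1 ≡ 19
19^2 ≡ 53
19^3 ≡ 6
19^4 ≡ 37
19^5 ≡ 10
19^6 ≡ 36
19^10 ≡ 23
19^12 ≡ 64
19^15 ≡ 76
19^20 ≡ 67
19^30 ≡ 1
Thus |⟨19⟩| = ord(19) = 30.
The index is φ(77) / ord(19) = 60 / 30 = 2.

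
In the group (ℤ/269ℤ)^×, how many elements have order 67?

φ(269) = 269 − 1 = 268 = 2^2 · 67.
Since (Z/269Z)^× is cyclic of order 268, the number of elements of order d is φ(d) when d | 268 and 0 otherwise.
67 | 268, and φ(67) = 67 − 1 = 66.

66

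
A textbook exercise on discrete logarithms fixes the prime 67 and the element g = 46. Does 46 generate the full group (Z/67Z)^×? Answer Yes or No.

Yes

φ(67) = 67 − 1 = 66 = 2 · 3 · 11.
46 is a primitive root mod 67 iff 46^(φ(67)/q) ≢ 1 for every prime q | φ(67), i.e. q ∈ {2, 3, 11}.
46^33 ≡ 66 (mod 67)  [q = 2: ≢ 1 ✓]
46^22 ≡ 29 (mod 67)  [q = 3: ≢ 1 ✓]
46^6 ≡ 24 (mod 67)  [q = 11: ≢ 1 ✓]
None equal 1, so ord_67(46) = 66: 46 is a primitive root.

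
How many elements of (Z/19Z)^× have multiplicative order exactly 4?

0

φ(19) = 19 − 1 = 18 = 2 · 3^2.
In a cyclic group of order 18, there are φ(d) elements of order d for each divisor d of 18, and zero for non-divisors.
Here 18 is not a multiple of 4, so there are no elements of order 4.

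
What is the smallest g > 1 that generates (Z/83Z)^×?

2

φ(83) = 83 − 1 = 82 = 2 · 41.
g is a primitive root iff g^(82/q) ≢ 1 (mod 83) for each prime q ∈ {2, 41}.
g = 2: 2^41 ≡ 82; 2^2 ≡ 4 — none is 1, so 2 is a primitive root.
The smallest primitive root modulo 83 is 2.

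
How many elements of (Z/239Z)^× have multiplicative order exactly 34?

16

φ(239) = 239 − 1 = 238 = 2 · 7 · 17.
Since (Z/239Z)^× is cyclic of order 238, the number of elements of order d is φ(d) when d | 238 and 0 otherwise.
34 = 2 · 17 divides 238, and φ(34) = 16.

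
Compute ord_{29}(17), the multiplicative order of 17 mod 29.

Since 17 ∈ (Z/29Z)^×, its order divides φ(29) = 29 − 1 = 28 = 2^2 · 7.
Divisors of 28: 1, 2, 4, 7, 14, 28.
Test each divisor d:
17^1 ≡ 17
17^2 ≡ 28
17^4 ≡ 1
The smallest such exponent is 4, so the order of 17 is 4.

4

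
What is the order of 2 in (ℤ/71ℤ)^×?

35

ord(2) | φ(71) = 71 − 1 = 70 = 2 · 5 · 7.
Divisors of 70: 1, 2, 5, 7, 10, 14, 35, 70.
Evaluate successive powers at the divisors of 70:
2^1 ≡ 2 (mod 71)
2^2 ≡ 4 (mod 71)
2^5 ≡ 32 (mod 71)
2^7 ≡ 57 (mod 71)
2^10 ≡ 30 (mod 71)
2^14 ≡ 54 (mod 71)
2^35 ≡ 1 (mod 71) ✓
Therefore the multiplicative order of 2 modulo 71 is 35.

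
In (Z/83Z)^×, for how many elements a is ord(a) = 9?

φ(83) = 83 − 1 = 82 = 2 · 41.
In a cyclic group of order 82, there are φ(d) elements of order d for each divisor d of 82, and zero for non-divisors.
Since 9 ∤ 82, the count is 0.

0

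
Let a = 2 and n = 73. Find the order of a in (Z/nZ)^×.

The order of 2 must divide φ(73) = 73 − 1 = 72 = 2^3 · 3^2.
Divisors of 72: 1, 2, 3, 4, 6, 8, 9, 12, 18, 24, 36, 72.
Check 2^d mod 73 for each divisor in increasing order:
2^1 ≡ 2
2^2 ≡ 4
2^3 ≡ 8
2^4 ≡ 16
2^6 ≡ 64
2^8 ≡ 37
2^9 ≡ 1
Hence ord(2) = 9.

9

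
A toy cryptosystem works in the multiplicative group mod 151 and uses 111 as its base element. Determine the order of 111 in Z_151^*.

The order of 111 must divide φ(151) = 151 − 1 = 150 = 2 · 3 · 5^2.
Divisors of 150: 1, 2, 3, 5, 6, 10, 15, 25, 30, 50, 75, 150.
Compute 111^d (mod 151) for the divisors d until we hit 1:
111^1 ≡ 111 (mod 151)
111^2 ≡ 90 (mod 151)
111^3 ≡ 24 (mod 151)
111^5 ≡ 46 (mod 151)
111^6 ≡ 123 (mod 151)
111^10 ≡ 2 (mod 151)
111^15 ≡ 92 (mod 151)
111^25 ≡ 33 (mod 151)
111^30 ≡ 8 (mod 151)
111^50 ≡ 32 (mod 151)
111^75 ≡ 150 (mod 151)
111^150 ≡ 1 (mod 151) ✓
Therefore the multiplicative order of 111 modulo 151 is 150.

150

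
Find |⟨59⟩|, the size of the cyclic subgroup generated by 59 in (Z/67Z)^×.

The order of 59 must divide φ(67) = 67 − 1 = 66 = 2 · 3 · 11.
Divisors of 66: 1, 2, 3, 6, 11, 22, 33, 66.
Test each divisor d:
59^1 ≡ 59 (mod 67)
59^2 ≡ 64 (mod 67)
59^3 ≡ 24 (mod 67)
59^6 ≡ 40 (mod 67)
59^11 ≡ 1 (mod 67) ✓
So ord_67(59) = 11.

11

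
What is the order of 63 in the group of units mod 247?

Since 63 ∈ (Z/247Z)^×, its order divides φ(247) = φ(13·19) = (13−1)·(19−1) = 12·18 = 216 = 2^3 · 3^3.
Divisors of 216: 1, 2, 3, 4, 6, 8, 9, 12, 18, 24, 27, 36, 54, 72, 108, 216.
Compute 63^d (mod 247) for the divisors d until we hit 1:
63^1 ≡ 63
63^2 ≡ 17
63^3 ≡ 83
63^4 ≡ 42
63^6 ≡ 220
63^8 ≡ 35
63^9 ≡ 229
63^12 ≡ 235
63^18 ≡ 77
63^24 ≡ 144
63^27 ≡ 96
63^36 ≡ 1
Hence ord(63) = 36.

36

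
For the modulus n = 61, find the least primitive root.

2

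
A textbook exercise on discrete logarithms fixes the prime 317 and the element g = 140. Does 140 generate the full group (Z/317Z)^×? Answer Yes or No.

φ(317) = 317 − 1 = 316 = 2^2 · 79.
An element g generates (Z/317Z)^× iff g^(316/q) ≢ 1 (mod 317) for each prime q ∈ {2, 79}.
140^158 ≡ 316 (mod 317)  [q = 2: ≢ 1 ✓]
140^4 ≡ 63 (mod 317)  [q = 79: ≢ 1 ✓]
None equal 1, so ord_317(140) = 316: 140 is a primitive root.

Yes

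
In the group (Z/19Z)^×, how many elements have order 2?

φ(19) = 19 − 1 = 18 = 2 · 3^2.
(Z/19Z)^× is cyclic (|G| = 18); a cyclic group of order m has exactly φ(d) elements of each order d | m, and none otherwise.
2 | 18, and φ(2) = 2 − 1 = 1.

1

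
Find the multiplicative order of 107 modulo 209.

30

By Lagrange's theorem, ord_209(107) divides φ(209) = φ(11·19) = (11−1)·(19−1) = 10·18 = 180 = 2^2 · 3^2 · 5.
Divisors of 180: 1, 2, 3, 4, 5, 6, 9, 10, 12, 15, 18, 20, 30, 36, 45, 60, 90, 180.
Compute 107^d (mod 209) for the divisors d until we hit 1:
107^1 ≡ 107 (mod 209)
107^2 ≡ 163 (mod 209)
107^3 ≡ 94 (mod 209)
107^4 ≡ 26 (mod 209)
107^5 ≡ 65 (mod 209)
107^6 ≡ 58 (mod 209)
107^9 ≡ 18 (mod 209)
107^10 ≡ 45 (mod 209)
107^12 ≡ 20 (mod 209)
107^15 ≡ 208 (mod 209)
107^18 ≡ 115 (mod 209)
107^20 ≡ 144 (mod 209)
107^30 ≡ 1 (mod 209) ✓
Hence ord(107) = 30.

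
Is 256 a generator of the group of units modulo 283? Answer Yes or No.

φ(283) = 283 − 1 = 282 = 2 · 3 · 47.
An element g generates (Z/283Z)^× iff g^(282/q) ≢ 1 (mod 283) for each prime q ∈ {2, 3, 47}.
256^141 ≡ 1 (mod 283)  [q = 2: ≡ 1 ✗]
256^94 ≡ 1 (mod 283)  [q = 3: ≡ 1 ✗]
256^6 ≡ 281 (mod 283)  [q = 47: ≢ 1 ✓]
The check at q = 2 fails, so 256 generates a proper subgroup.

No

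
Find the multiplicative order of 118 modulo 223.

74

By Lagrange's theorem, ord_223(118) divides φ(223) = 223 − 1 = 222 = 2 · 3 · 37.
Divisors of 222: 1, 2, 3, 6, 37, 74, 111, 222.
Test each divisor d:
118^1 ≡ 118
118^2 ≡ 98
118^3 ≡ 191
118^6 ≡ 132
118^37 ≡ 222
118^74 ≡ 1
So ord_223(118) = 74.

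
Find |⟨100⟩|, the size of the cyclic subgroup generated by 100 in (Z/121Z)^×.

By Lagrange's theorem, ord_121(100) divides φ(121) = φ(11^2) = 11·(11−1) = 110 = 2 · 5 · 11.
Divisors of 110: 1, 2, 5, 10, 11, 22, 55, 110.
Compute 100^d (mod 121) for the divisors d until we hit 1:
100^1 ≡ 100 (mod 121)
100^2 ≡ 78 (mod 121)
100^5 ≡ 12 (mod 121)
100^10 ≡ 23 (mod 121)
100^11 ≡ 1 (mod 121) ✓
The smallest such exponent is 11, so the order of 100 is 11.

11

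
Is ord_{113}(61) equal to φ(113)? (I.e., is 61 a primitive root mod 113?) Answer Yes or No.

No

φ(113) = 113 − 1 = 112 = 2^4 · 7.
An element g generates (Z/113Z)^× iff g^(112/q) ≢ 1 (mod 113) for each prime q ∈ {2, 7}.
61^56 ≡ 1 (mod 113)  [q = 2: ≡ 1 ✗]
61^16 ≡ 106 (mod 113)  [q = 7: ≢ 1 ✓]
The check at q = 2 fails, so 61 generates a proper subgroup.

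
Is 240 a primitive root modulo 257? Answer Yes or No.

No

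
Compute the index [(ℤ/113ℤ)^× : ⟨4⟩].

8

The order of 4 must divide φ(113) = 113 − 1 = 112 = 2^4 · 7.
Divisors of 112: 1, 2, 4, 7, 8, 14, 16, 28, 56, 112.
Compute 4^d (mod 113) for the divisors d until we hit 1:
4^1 ≡ 4 (mod 113)
4^2 ≡ 16 (mod 113)
4^4 ≡ 30 (mod 113)
4^7 ≡ 112 (mod 113)
4^8 ≡ 109 (mod 113)
4^14 ≡ 1 (mod 113) ✓
The order of 4 is 14, so the subgroup it generates has 14 elements.
[(Z/113Z)^× : ⟨4⟩] = 112/14 = 8.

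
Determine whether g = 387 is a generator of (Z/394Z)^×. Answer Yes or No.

No

φ(394) = φ(2)·φ(197) = 1·196 = 196 = 2^2 · 7^2.
Test 387^(196/q) mod 394 for each prime factor q of 196:
387^98 ≡ 1 (mod 394)  [q = 2: ≡ 1 ✗]
387^28 ≡ 233 (mod 394)  [q = 7: ≢ 1 ✓]
The check at q = 2 fails, so 387 generates a proper subgroup.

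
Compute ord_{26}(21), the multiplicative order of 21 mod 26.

ord(21) | φ(26) = φ(2)·φ(13) = 1·12 = 12 = 2^2 · 3.
Divisors of 12: 1, 2, 3, 4, 6, 12.
Evaluate successive powers at the divisors of 12:
21^1 ≡ 21
21^2 ≡ 25
21^3 ≡ 5
21^4 ≡ 1
The smallest such exponent is 4, so the order of 21 is 4.

4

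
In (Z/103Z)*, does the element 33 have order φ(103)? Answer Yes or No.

No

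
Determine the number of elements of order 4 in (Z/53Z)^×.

2

φ(53) = 53 − 1 = 52 = 2^2 · 13.
In a cyclic group of order 52, there are φ(d) elements of order d for each divisor d of 52, and zero for non-divisors.
4 = 2^2 divides 52, and φ(4) = 2.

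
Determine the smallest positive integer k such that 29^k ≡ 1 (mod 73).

72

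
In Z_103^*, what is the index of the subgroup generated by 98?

By Lagrange's theorem, ord_103(98) divides φ(103) = 103 − 1 = 102 = 2 · 3 · 17.
Divisors of 102: 1, 2, 3, 6, 17, 34, 51, 102.
Compute 98^d (mod 103) for the divisors d until we hit 1:
98^1 ≡ 98 (mod 103)
98^2 ≡ 25 (mod 103)
98^3 ≡ 81 (mod 103)
98^6 ≡ 72 (mod 103)
98^17 ≡ 46 (mod 103)
98^34 ≡ 56 (mod 103)
98^51 ≡ 1 (mod 103) ✓
Thus |⟨98⟩| = ord(98) = 51.
Index = |(Z/103Z)^×| / |⟨98⟩| = 102 / 51 = 2.

2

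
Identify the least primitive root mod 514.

φ(514) = φ(2)·φ(257) = 1·256 = 256 = 2^8.
Test candidates g = 2, 3, … against the prime factors q ∈ {2} of φ(514): g is a generator iff g^(256/q) ≢ 1 for every such q.
g = 2: gcd(2, 514) = 2 > 1, not a unit — skip.
g = 3: 3^128 ≡ 513 — none is 1, so 3 is a primitive root.
The smallest primitive root modulo 514 is 3.

3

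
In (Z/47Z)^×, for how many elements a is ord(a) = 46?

φ(47) = 47 − 1 = 46 = 2 · 23.
(Z/47Z)^× is cyclic (|G| = 46); a cyclic group of order m has exactly φ(d) elements of each order d | m, and none otherwise.
46 = 2 · 23 divides 46, and φ(46) = 22.

22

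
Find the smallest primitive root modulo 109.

6

φ(109) = 109 − 1 = 108 = 2^2 · 3^3.
Test candidates g = 2, 3, … against the prime factors q ∈ {2, 3} of φ(109): g is a generator iff g^(108/q) ≢ 1 for every such q.
g = 2: 2^54 ≡ 108; 2^36 ≡ 1 — hits 1, so not a primitive root.
g = 3: 3^54 ≡ 1 — hits 1, so not a primitive root.
g = 4: 4^54 ≡ 1 — hits 1, so not a primitive root.
g = 5: 5^54 ≡ 1 — hits 1, so not a primitive root.
g = 6: 6^54 ≡ 108; 6^36 ≡ 63 — none is 1, so 6 is a primitive root.
Hence the least primitive root of 109 is 6.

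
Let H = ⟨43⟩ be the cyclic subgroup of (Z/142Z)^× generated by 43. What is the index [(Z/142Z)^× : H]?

2

The order of 43 must divide φ(142) = φ(2)·φ(71) = 1·70 = 70 = 2 · 5 · 7.
Divisors of 70: 1, 2, 5, 7, 10, 14, 35, 70.
Check 43^d mod 142 for each divisor in increasing order:
43^1 ≡ 43
43^2 ≡ 3
43^5 ≡ 103
43^7 ≡ 25
43^10 ≡ 101
43^14 ≡ 57
43^35 ≡ 1
Thus |⟨43⟩| = ord(43) = 35.
Index = |(Z/142Z)^×| / |⟨43⟩| = 70 / 35 = 2.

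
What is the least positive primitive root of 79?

φ(79) = 79 − 1 = 78 = 2 · 3 · 13.
g is a primitive root iff g^(78/q) ≢ 1 (mod 79) for each prime q ∈ {2, 3, 13}.
g = 2: 2^39 ≡ 1 — hits 1, so not a primitive root.
g = 3: 3^39 ≡ 78; 3^26 ≡ 23; 3^6 ≡ 18 — none is 1, so 3 is a primitive root.
The smallest primitive root modulo 79 is 3.

3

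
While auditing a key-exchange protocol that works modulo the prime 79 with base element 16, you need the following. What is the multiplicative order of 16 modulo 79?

39

Since 16 ∈ (Z/79Z)^×, its order divides φ(79) = 79 − 1 = 78 = 2 · 3 · 13.
Divisors of 78: 1, 2, 3, 6, 13, 26, 39, 78.
Check 16^d mod 79 for each divisor in increasing order:
16^1 ≡ 16 (mod 79)
16^2 ≡ 19 (mod 79)
16^3 ≡ 67 (mod 79)
16^6 ≡ 65 (mod 79)
16^13 ≡ 55 (mod 79)
16^26 ≡ 23 (mod 79)
16^39 ≡ 1 (mod 79) ✓
The smallest such exponent is 39, so the order of 16 is 39.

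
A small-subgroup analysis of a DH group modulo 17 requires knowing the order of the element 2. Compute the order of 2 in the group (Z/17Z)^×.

Since 2 ∈ (Z/17Z)^×, its order divides φ(17) = 17 − 1 = 16 = 2^4.
Divisors of 16: 1, 2, 4, 8, 16.
Test each divisor d:
2^1 ≡ 2 (mod 17)
2^2 ≡ 4 (mod 17)
2^4 ≡ 16 (mod 17)
2^8 ≡ 1 (mod 17) ✓
The smallest such exponent is 8, so the order of 2 is 8.

8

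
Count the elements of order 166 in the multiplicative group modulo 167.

φ(167) = 167 − 1 = 166 = 2 · 83.
In a cyclic group of order 166, there are φ(d) elements of order d for each divisor d of 166, and zero for non-divisors.
166 = 2 · 83 divides 166, and φ(166) = 82.

82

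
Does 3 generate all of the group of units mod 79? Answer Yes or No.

Yes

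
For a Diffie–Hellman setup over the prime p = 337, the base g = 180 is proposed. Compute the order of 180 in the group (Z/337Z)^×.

112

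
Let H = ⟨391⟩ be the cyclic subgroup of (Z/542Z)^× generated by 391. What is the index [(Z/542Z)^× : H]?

1

The order of 391 must divide φ(542) = φ(2)·φ(271) = 1·270 = 270 = 2 · 3^3 · 5.
Divisors of 270: 1, 2, 3, 5, 6, 9, 10, 15, 18, 27, 30, 45, 54, 90, 135, 270.
Test each divisor d:
391^1 ≡ 391 (mod 542)
391^2 ≡ 37 (mod 542)
391^3 ≡ 375 (mod 542)
391^5 ≡ 325 (mod 542)
391^6 ≡ 247 (mod 542)
391^9 ≡ 485 (mod 542)
391^10 ≡ 477 (mod 542)
391^15 ≡ 13 (mod 542)
391^18 ≡ 539 (mod 542)
391^27 ≡ 171 (mod 542)
391^30 ≡ 169 (mod 542)
391^45 ≡ 29 (mod 542)
391^54 ≡ 515 (mod 542)
391^90 ≡ 299 (mod 542)
391^135 ≡ 541 (mod 542)
391^270 ≡ 1 (mod 542) ✓
So ord_542(391) = 270, hence |⟨391⟩| = 270.
Index = |(Z/542Z)^×| / |⟨391⟩| = 270 / 270 = 1.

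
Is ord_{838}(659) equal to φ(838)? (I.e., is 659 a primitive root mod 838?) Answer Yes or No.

No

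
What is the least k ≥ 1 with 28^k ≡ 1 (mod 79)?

ord(28) | φ(79) = 79 − 1 = 78 = 2 · 3 · 13.
Divisors of 78: 1, 2, 3, 6, 13, 26, 39, 78.
Evaluate successive powers at the divisors of 78:
28^1 ≡ 28 (mod 79)
28^2 ≡ 73 (mod 79)
28^3 ≡ 69 (mod 79)
28^6 ≡ 21 (mod 79)
28^13 ≡ 24 (mod 79)
28^26 ≡ 23 (mod 79)
28^39 ≡ 78 (mod 79)
28^78 ≡ 1 (mod 79) ✓
The smallest such exponent is 78, so the order of 28 is 78.

78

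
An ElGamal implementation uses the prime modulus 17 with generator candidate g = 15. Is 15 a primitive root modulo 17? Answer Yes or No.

No

φ(17) = 17 − 1 = 16 = 2^4.
An element g generates (Z/17Z)^× iff g^(16/q) ≢ 1 (mod 17) for each prime q ∈ {2}.
15^8 ≡ 1 (mod 17)  [q = 2: ≡ 1 ✗]
15^8 ≡ 1 shows ord(15) | 8, strictly less than φ(17); not a primitive root.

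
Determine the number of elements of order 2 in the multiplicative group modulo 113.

1

φ(113) = 113 − 1 = 112 = 2^4 · 7.
Since (Z/113Z)^× is cyclic of order 112, the number of elements of order d is φ(d) when d | 112 and 0 otherwise.
2 | 112, and φ(2) = 2 − 1 = 1.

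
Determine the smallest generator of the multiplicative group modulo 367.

6

φ(367) = 367 − 1 = 366 = 2 · 3 · 61.
Test candidates g = 2, 3, … against the prime factors q ∈ {2, 3, 61} of φ(367): g is a generator iff g^(366/q) ≢ 1 for every such q.
g = 2: 2^183 ≡ 1 — hits 1, so not a primitive root.
g = 3: 3^183 ≡ 366; 3^122 ≡ 1 — hits 1, so not a primitive root.
g = 4: 4^183 ≡ 1 — hits 1, so not a primitive root.
g = 5: 5^183 ≡ 366; 5^122 ≡ 1 — hits 1, so not a primitive root.
g = 6: 6^183 ≡ 366; 6^122 ≡ 283; 6^6 ≡ 47 — none is 1, so 6 is a primitive root.
Hence the least primitive root of 367 is 6.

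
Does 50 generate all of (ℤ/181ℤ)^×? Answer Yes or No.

φ(181) = 181 − 1 = 180 = 2^2 · 3^2 · 5.
50 is a primitive root mod 181 iff 50^(φ(181)/q) ≢ 1 for every prime q | φ(181), i.e. q ∈ {2, 3, 5}.
50^90 ≡ 180 (mod 181)  [q = 2: ≢ 1 ✓]
50^60 ≡ 48 (mod 181)  [q = 3: ≢ 1 ✓]
50^36 ≡ 125 (mod 181)  [q = 5: ≢ 1 ✓]
Every test exponent gives a nontrivial residue, hence 50 generates the full group.

Yes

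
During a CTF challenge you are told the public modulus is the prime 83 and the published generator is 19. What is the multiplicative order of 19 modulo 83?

Since 19 ∈ (Z/83Z)^×, its order divides φ(83) = 83 − 1 = 82 = 2 · 41.
Divisors of 82: 1, 2, 41, 82.
Check 19^d mod 83 for each divisor in increasing order:
19^1 ≡ 19 (mod 83)
19^2 ≡ 29 (mod 83)
19^41 ≡ 82 (mod 83)
19^82 ≡ 1 (mod 83) ✓
Therefore the multiplicative order of 19 modulo 83 is 82.

82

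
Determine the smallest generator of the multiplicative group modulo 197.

φ(197) = 197 − 1 = 196 = 2^2 · 7^2.
Test candidates g = 2, 3, … against the prime factors q ∈ {2, 7} of φ(197): g is a generator iff g^(196/q) ≢ 1 for every such q.
g = 2: 2^98 ≡ 196; 2^28 ≡ 104 — none is 1, so 2 is a primitive root.
The smallest primitive root modulo 197 is 2.

2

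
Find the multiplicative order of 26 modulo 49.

42

Since 26 ∈ (Z/49Z)^×, its order divides φ(49) = φ(7^2) = 7·(7−1) = 42 = 2 · 3 · 7.
Divisors of 42: 1, 2, 3, 6, 7, 14, 21, 42.
Evaluate successive powers at the divisors of 42:
26^1 ≡ 26 (mod 49)
26^2 ≡ 39 (mod 49)
26^3 ≡ 34 (mod 49)
26^6 ≡ 29 (mod 49)
26^7 ≡ 19 (mod 49)
26^14 ≡ 18 (mod 49)
26^21 ≡ 48 (mod 49)
26^42 ≡ 1 (mod 49) ✓
Therefore the multiplicative order of 26 modulo 49 is 42.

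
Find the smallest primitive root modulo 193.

5

φ(193) = 193 − 1 = 192 = 2^6 · 3.
g is a primitive root iff g^(192/q) ≢ 1 (mod 193) for each prime q ∈ {2, 3}.
g = 2: 2^96 ≡ 1 — hits 1, so not a primitive root.
g = 3: 3^96 ≡ 1 — hits 1, so not a primitive root.
g = 4: 4^96 ≡ 1 — hits 1, so not a primitive root.
g = 5: 5^96 ≡ 192; 5^64 ≡ 84 — none is 1, so 5 is a primitive root.
The smallest primitive root modulo 193 is 5.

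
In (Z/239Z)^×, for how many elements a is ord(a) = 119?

96

φ(239) = 239 − 1 = 238 = 2 · 7 · 17.
(Z/239Z)^× is cyclic (|G| = 238); a cyclic group of order m has exactly φ(d) elements of each order d | m, and none otherwise.
119 = 7 · 17 divides 238, and φ(119) = 96.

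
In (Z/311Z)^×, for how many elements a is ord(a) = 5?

φ(311) = 311 − 1 = 310 = 2 · 5 · 31.
Since (Z/311Z)^× is cyclic of order 310, the number of elements of order d is φ(d) when d | 310 and 0 otherwise.
5 | 310, and φ(5) = 5 − 1 = 4.

4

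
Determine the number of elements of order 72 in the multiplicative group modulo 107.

0

φ(107) = 107 − 1 = 106 = 2 · 53.
In a cyclic group of order 106, there are φ(d) elements of order d for each divisor d of 106, and zero for non-divisors.
Since 72 ∤ 106, the count is 0.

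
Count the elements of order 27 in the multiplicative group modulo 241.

0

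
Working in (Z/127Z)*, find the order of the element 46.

126

Since 46 ∈ (Z/127Z)^×, its order divides φ(127) = 127 − 1 = 126 = 2 · 3^2 · 7.
Divisors of 126: 1, 2, 3, 6, 7, 9, 14, 18, 21, 42, 63, 126.
Evaluate successive powers at the divisors of 126:
46^1 ≡ 46 (mod 127)
46^2 ≡ 84 (mod 127)
46^3 ≡ 54 (mod 127)
46^6 ≡ 122 (mod 127)
46^7 ≡ 24 (mod 127)
46^9 ≡ 111 (mod 127)
46^14 ≡ 68 (mod 127)
46^18 ≡ 2 (mod 127)
46^21 ≡ 108 (mod 127)
46^42 ≡ 107 (mod 127)
46^63 ≡ 126 (mod 127)
46^126 ≡ 1 (mod 127) ✓
Therefore the multiplicative order of 46 modulo 127 is 126.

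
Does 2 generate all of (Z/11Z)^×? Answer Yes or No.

φ(11) = 11 − 1 = 10 = 2 · 5.
Test 2^(10/q) mod 11 for each prime factor q of 10:
2^5 ≡ 10 (mod 11)  [q = 2: ≢ 1 ✓]
2^2 ≡ 4 (mod 11)  [q = 5: ≢ 1 ✓]
All checks pass, so 2 has order 10 and is a primitive root modulo 11.

Yes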